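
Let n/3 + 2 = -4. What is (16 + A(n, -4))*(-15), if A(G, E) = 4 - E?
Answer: -360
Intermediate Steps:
n = -18 (n = -6 + 3*(-4) = -6 - 12 = -18)
(16 + A(n, -4))*(-15) = (16 + (4 - 1*(-4)))*(-15) = (16 + (4 + 4))*(-15) = (16 + 8)*(-15) = 24*(-15) = -360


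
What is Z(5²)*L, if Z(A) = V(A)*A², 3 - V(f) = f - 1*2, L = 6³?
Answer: -2700000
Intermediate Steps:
L = 216
V(f) = 5 - f (V(f) = 3 - (f - 1*2) = 3 - (f - 2) = 3 - (-2 + f) = 3 + (2 - f) = 5 - f)
Z(A) = A²*(5 - A) (Z(A) = (5 - A)*A² = A²*(5 - A))
Z(5²)*L = ((5²)²*(5 - 1*5²))*216 = (25²*(5 - 1*25))*216 = (625*(5 - 25))*216 = (625*(-20))*216 = -12500*216 = -2700000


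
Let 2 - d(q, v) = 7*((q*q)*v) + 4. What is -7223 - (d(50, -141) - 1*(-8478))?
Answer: -2483199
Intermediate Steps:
d(q, v) = -2 - 7*v*q**2 (d(q, v) = 2 - (7*((q*q)*v) + 4) = 2 - (7*(q**2*v) + 4) = 2 - (7*(v*q**2) + 4) = 2 - (7*v*q**2 + 4) = 2 - (4 + 7*v*q**2) = 2 + (-4 - 7*v*q**2) = -2 - 7*v*q**2)
-7223 - (d(50, -141) - 1*(-8478)) = -7223 - ((-2 - 7*(-141)*50**2) - 1*(-8478)) = -7223 - ((-2 - 7*(-141)*2500) + 8478) = -7223 - ((-2 + 2467500) + 8478) = -7223 - (2467498 + 8478) = -7223 - 1*2475976 = -7223 - 2475976 = -2483199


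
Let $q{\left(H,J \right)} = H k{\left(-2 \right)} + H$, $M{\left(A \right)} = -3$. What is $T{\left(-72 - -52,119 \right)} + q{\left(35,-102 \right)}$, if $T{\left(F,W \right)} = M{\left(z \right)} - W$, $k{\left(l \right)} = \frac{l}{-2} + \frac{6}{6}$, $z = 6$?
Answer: $-17$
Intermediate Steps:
$k{\left(l \right)} = 1 - \frac{l}{2}$ ($k{\left(l \right)} = l \left(- \frac{1}{2}\right) + 6 \cdot \frac{1}{6} = - \frac{l}{2} + 1 = 1 - \frac{l}{2}$)
$T{\left(F,W \right)} = -3 - W$
$q{\left(H,J \right)} = 3 H$ ($q{\left(H,J \right)} = H \left(1 - -1\right) + H = H \left(1 + 1\right) + H = H 2 + H = 2 H + H = 3 H$)
$T{\left(-72 - -52,119 \right)} + q{\left(35,-102 \right)} = \left(-3 - 119\right) + 3 \cdot 35 = \left(-3 - 119\right) + 105 = -122 + 105 = -17$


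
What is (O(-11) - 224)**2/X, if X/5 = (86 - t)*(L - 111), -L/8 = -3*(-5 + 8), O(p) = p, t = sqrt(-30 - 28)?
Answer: -474935/145353 - 11045*I*sqrt(58)/290706 ≈ -3.2675 - 0.28935*I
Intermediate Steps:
t = I*sqrt(58) (t = sqrt(-58) = I*sqrt(58) ≈ 7.6158*I)
L = 72 (L = -(-24)*(-5 + 8) = -(-24)*3 = -8*(-9) = 72)
X = -16770 + 195*I*sqrt(58) (X = 5*((86 - I*sqrt(58))*(72 - 111)) = 5*((86 - I*sqrt(58))*(-39)) = 5*(-3354 + 39*I*sqrt(58)) = -16770 + 195*I*sqrt(58) ≈ -16770.0 + 1485.1*I)
(O(-11) - 224)**2/X = (-11 - 224)**2/(-16770 + 195*I*sqrt(58)) = (-235)**2/(-16770 + 195*I*sqrt(58)) = 55225/(-16770 + 195*I*sqrt(58))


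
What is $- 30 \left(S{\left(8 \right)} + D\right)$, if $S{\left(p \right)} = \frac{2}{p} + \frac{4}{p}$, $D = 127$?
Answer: $- \frac{7665}{2} \approx -3832.5$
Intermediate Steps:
$S{\left(p \right)} = \frac{6}{p}$
$- 30 \left(S{\left(8 \right)} + D\right) = - 30 \left(\frac{6}{8} + 127\right) = - 30 \left(6 \cdot \frac{1}{8} + 127\right) = - 30 \left(\frac{3}{4} + 127\right) = \left(-30\right) \frac{511}{4} = - \frac{7665}{2}$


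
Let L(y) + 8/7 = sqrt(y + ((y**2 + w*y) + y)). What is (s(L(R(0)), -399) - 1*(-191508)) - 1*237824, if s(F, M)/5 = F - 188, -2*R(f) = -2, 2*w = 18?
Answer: -330832/7 + 10*sqrt(3) ≈ -47244.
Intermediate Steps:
w = 9 (w = (1/2)*18 = 9)
R(f) = 1 (R(f) = -1/2*(-2) = 1)
L(y) = -8/7 + sqrt(y**2 + 11*y) (L(y) = -8/7 + sqrt(y + ((y**2 + 9*y) + y)) = -8/7 + sqrt(y + (y**2 + 10*y)) = -8/7 + sqrt(y**2 + 11*y))
s(F, M) = -940 + 5*F (s(F, M) = 5*(F - 188) = 5*(-188 + F) = -940 + 5*F)
(s(L(R(0)), -399) - 1*(-191508)) - 1*237824 = ((-940 + 5*(-8/7 + sqrt(1*(11 + 1)))) - 1*(-191508)) - 1*237824 = ((-940 + 5*(-8/7 + sqrt(1*12))) + 191508) - 237824 = ((-940 + 5*(-8/7 + sqrt(12))) + 191508) - 237824 = ((-940 + 5*(-8/7 + 2*sqrt(3))) + 191508) - 237824 = ((-940 + (-40/7 + 10*sqrt(3))) + 191508) - 237824 = ((-6620/7 + 10*sqrt(3)) + 191508) - 237824 = (1333936/7 + 10*sqrt(3)) - 237824 = -330832/7 + 10*sqrt(3)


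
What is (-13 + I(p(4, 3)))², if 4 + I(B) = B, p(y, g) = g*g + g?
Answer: 25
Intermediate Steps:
p(y, g) = g + g² (p(y, g) = g² + g = g + g²)
I(B) = -4 + B
(-13 + I(p(4, 3)))² = (-13 + (-4 + 3*(1 + 3)))² = (-13 + (-4 + 3*4))² = (-13 + (-4 + 12))² = (-13 + 8)² = (-5)² = 25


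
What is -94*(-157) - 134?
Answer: 14624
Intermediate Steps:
-94*(-157) - 134 = 14758 - 134 = 14624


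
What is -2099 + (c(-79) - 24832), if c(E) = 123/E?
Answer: -2127672/79 ≈ -26933.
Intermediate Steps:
-2099 + (c(-79) - 24832) = -2099 + (123/(-79) - 24832) = -2099 + (123*(-1/79) - 24832) = -2099 + (-123/79 - 24832) = -2099 - 1961851/79 = -2127672/79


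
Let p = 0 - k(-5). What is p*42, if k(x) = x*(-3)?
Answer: -630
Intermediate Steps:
k(x) = -3*x
p = -15 (p = 0 - (-3)*(-5) = 0 - 1*15 = 0 - 15 = -15)
p*42 = -15*42 = -630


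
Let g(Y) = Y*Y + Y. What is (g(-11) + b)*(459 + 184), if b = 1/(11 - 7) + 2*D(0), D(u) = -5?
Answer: 257843/4 ≈ 64461.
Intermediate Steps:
b = -39/4 (b = 1/(11 - 7) + 2*(-5) = 1/4 - 10 = -39/4 ≈ -9.7500)
g(Y) = Y + Y**2 (g(Y) = Y**2 + Y = Y + Y**2)
(g(-11) + b)*(459 + 184) = (-11*(1 - 11) - 39/4)*(459 + 184) = (-11*(-10) - 39/4)*643 = (110 - 39/4)*643 = (401/4)*643 = 257843/4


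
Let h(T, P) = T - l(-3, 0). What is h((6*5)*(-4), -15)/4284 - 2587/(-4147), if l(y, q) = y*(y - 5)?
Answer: 22405/37961 ≈ 0.59021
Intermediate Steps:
l(y, q) = y*(-5 + y)
h(T, P) = -24 + T (h(T, P) = T - (-3)*(-5 - 3) = T - (-3)*(-8) = T - 1*24 = T - 24 = -24 + T)
h((6*5)*(-4), -15)/4284 - 2587/(-4147) = (-24 + (6*5)*(-4))/4284 - 2587/(-4147) = (-24 + 30*(-4))*(1/4284) - 2587*(-1/4147) = (-24 - 120)*(1/4284) + 199/319 = -144*1/4284 + 199/319 = -4/119 + 199/319 = 22405/37961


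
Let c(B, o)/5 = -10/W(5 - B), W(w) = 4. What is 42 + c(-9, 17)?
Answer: 59/2 ≈ 29.500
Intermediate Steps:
c(B, o) = -25/2 (c(B, o) = 5*(-10/4) = 5*(-10*¼) = 5*(-5/2) = -25/2)
42 + c(-9, 17) = 42 - 25/2 = 59/2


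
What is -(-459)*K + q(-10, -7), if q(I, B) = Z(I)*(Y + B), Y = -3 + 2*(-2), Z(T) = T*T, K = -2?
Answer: -2318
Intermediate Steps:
Z(T) = T**2
Y = -7 (Y = -3 - 4 = -7)
q(I, B) = I**2*(-7 + B)
-(-459)*K + q(-10, -7) = -(-459)*(-2) + (-10)**2*(-7 - 7) = -51*18 + 100*(-14) = -918 - 1400 = -2318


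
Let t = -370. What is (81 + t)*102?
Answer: -29478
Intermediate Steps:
(81 + t)*102 = (81 - 370)*102 = -289*102 = -29478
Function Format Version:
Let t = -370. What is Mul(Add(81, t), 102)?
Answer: -29478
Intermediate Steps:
Mul(Add(81, t), 102) = Mul(Add(81, -370), 102) = Mul(-289, 102) = -29478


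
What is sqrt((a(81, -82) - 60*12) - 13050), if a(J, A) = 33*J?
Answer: 9*I*sqrt(137) ≈ 105.34*I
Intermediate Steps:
sqrt((a(81, -82) - 60*12) - 13050) = sqrt((33*81 - 60*12) - 13050) = sqrt((2673 - 1*720) - 13050) = sqrt((2673 - 720) - 13050) = sqrt(1953 - 13050) = sqrt(-11097) = 9*I*sqrt(137)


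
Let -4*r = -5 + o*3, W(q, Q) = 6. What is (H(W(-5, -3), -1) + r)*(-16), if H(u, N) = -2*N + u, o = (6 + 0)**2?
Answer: 284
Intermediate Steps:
o = 36 (o = 6**2 = 36)
H(u, N) = u - 2*N
r = -103/4 (r = -(-5 + 36*3)/4 = -(-5 + 108)/4 = -1/4*103 = -103/4 ≈ -25.750)
(H(W(-5, -3), -1) + r)*(-16) = ((6 - 2*(-1)) - 103/4)*(-16) = ((6 + 2) - 103/4)*(-16) = (8 - 103/4)*(-16) = -71/4*(-16) = 284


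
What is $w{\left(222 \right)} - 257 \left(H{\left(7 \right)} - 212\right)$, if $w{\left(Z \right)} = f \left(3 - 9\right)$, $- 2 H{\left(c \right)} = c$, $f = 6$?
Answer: $\frac{110695}{2} \approx 55348.0$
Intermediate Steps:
$H{\left(c \right)} = - \frac{c}{2}$
$w{\left(Z \right)} = -36$ ($w{\left(Z \right)} = 6 \left(3 - 9\right) = 6 \left(-6\right) = -36$)
$w{\left(222 \right)} - 257 \left(H{\left(7 \right)} - 212\right) = -36 - 257 \left(\left(- \frac{1}{2}\right) 7 - 212\right) = -36 - 257 \left(- \frac{7}{2} - 212\right) = -36 - - \frac{110767}{2} = -36 + \frac{110767}{2} = \frac{110695}{2}$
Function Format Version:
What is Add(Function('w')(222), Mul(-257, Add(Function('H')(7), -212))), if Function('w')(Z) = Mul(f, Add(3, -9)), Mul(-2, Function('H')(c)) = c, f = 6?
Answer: Rational(110695, 2) ≈ 55348.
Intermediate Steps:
Function('H')(c) = Mul(Rational(-1, 2), c)
Function('w')(Z) = -36 (Function('w')(Z) = Mul(6, Add(3, -9)) = Mul(6, -6) = -36)
Add(Function('w')(222), Mul(-257, Add(Function('H')(7), -212))) = Add(-36, Mul(-257, Add(Mul(Rational(-1, 2), 7), -212))) = Add(-36, Mul(-257, Add(Rational(-7, 2), -212))) = Add(-36, Mul(-257, Rational(-431, 2))) = Add(-36, Rational(110767, 2)) = Rational(110695, 2)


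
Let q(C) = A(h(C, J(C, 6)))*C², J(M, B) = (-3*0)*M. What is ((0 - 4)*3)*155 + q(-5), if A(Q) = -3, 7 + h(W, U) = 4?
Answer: -1935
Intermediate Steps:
J(M, B) = 0 (J(M, B) = 0*M = 0)
h(W, U) = -3 (h(W, U) = -7 + 4 = -3)
q(C) = -3*C²
((0 - 4)*3)*155 + q(-5) = ((0 - 4)*3)*155 - 3*(-5)² = -4*3*155 - 3*25 = -12*155 - 75 = -1860 - 75 = -1935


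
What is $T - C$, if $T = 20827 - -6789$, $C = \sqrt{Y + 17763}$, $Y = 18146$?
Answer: $27616 - \sqrt{35909} \approx 27427.0$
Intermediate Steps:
$C = \sqrt{35909}$ ($C = \sqrt{18146 + 17763} = \sqrt{35909} \approx 189.5$)
$T = 27616$ ($T = 20827 + 6789 = 27616$)
$T - C = 27616 - \sqrt{35909}$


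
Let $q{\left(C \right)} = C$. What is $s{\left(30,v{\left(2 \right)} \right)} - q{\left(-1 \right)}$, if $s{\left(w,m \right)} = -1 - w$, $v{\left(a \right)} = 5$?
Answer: $-30$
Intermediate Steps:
$s{\left(30,v{\left(2 \right)} \right)} - q{\left(-1 \right)} = \left(-1 - 30\right) - -1 = \left(-1 - 30\right) + 1 = -31 + 1 = -30$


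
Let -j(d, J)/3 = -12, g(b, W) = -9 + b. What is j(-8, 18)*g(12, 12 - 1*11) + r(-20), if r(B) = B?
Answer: 88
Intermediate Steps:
j(d, J) = 36 (j(d, J) = -3*(-12) = 36)
j(-8, 18)*g(12, 12 - 1*11) + r(-20) = 36*(-9 + 12) - 20 = 36*3 - 20 = 108 - 20 = 88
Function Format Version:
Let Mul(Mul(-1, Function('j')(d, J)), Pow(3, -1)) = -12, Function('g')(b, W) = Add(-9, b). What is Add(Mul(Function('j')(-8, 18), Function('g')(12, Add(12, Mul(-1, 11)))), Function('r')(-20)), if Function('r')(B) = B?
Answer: 88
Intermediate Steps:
Function('j')(d, J) = 36 (Function('j')(d, J) = Mul(-3, -12) = 36)
Add(Mul(Function('j')(-8, 18), Function('g')(12, Add(12, Mul(-1, 11)))), Function('r')(-20)) = Add(Mul(36, Add(-9, 12)), -20) = Add(Mul(36, 3), -20) = Add(108, -20) = 88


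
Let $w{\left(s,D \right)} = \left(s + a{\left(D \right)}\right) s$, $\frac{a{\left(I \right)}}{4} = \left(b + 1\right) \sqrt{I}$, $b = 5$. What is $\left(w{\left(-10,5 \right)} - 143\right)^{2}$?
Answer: $289849 + 20640 \sqrt{5} \approx 3.36 \cdot 10^{5}$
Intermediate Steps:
$a{\left(I \right)} = 24 \sqrt{I}$ ($a{\left(I \right)} = 4 \left(5 + 1\right) \sqrt{I} = 4 \cdot 6 \sqrt{I} = 24 \sqrt{I}$)
$w{\left(s,D \right)} = s \left(s + 24 \sqrt{D}\right)$ ($w{\left(s,D \right)} = \left(s + 24 \sqrt{D}\right) s = s \left(s + 24 \sqrt{D}\right)$)
$\left(w{\left(-10,5 \right)} - 143\right)^{2} = \left(- 10 \left(-10 + 24 \sqrt{5}\right) - 143\right)^{2} = \left(\left(100 - 240 \sqrt{5}\right) - 143\right)^{2} = \left(-43 - 240 \sqrt{5}\right)^{2}$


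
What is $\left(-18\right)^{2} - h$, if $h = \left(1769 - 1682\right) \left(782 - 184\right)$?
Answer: $-51702$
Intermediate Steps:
$h = 52026$ ($h = 87 \cdot 598 = 52026$)
$\left(-18\right)^{2} - h = \left(-18\right)^{2} - 52026 = 324 - 52026 = -51702$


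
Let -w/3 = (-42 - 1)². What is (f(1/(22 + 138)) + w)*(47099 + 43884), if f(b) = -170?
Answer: -520149811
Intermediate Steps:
w = -5547 (w = -3*(-42 - 1)² = -3*(-43)² = -3*1849 = -5547)
(f(1/(22 + 138)) + w)*(47099 + 43884) = (-170 - 5547)*(47099 + 43884) = -5717*90983 = -520149811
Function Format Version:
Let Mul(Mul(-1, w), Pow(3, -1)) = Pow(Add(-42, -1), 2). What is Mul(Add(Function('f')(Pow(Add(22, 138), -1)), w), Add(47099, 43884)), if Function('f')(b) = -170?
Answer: -520149811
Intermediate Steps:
w = -5547 (w = Mul(-3, Pow(Add(-42, -1), 2)) = Mul(-3, Pow(-43, 2)) = Mul(-3, 1849) = -5547)
Mul(Add(Function('f')(Pow(Add(22, 138), -1)), w), Add(47099, 43884)) = Mul(Add(-170, -5547), Add(47099, 43884)) = Mul(-5717, 90983) = -520149811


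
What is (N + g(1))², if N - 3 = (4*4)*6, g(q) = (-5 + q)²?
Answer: 13225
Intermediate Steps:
N = 99 (N = 3 + (4*4)*6 = 3 + 16*6 = 3 + 96 = 99)
(N + g(1))² = (99 + (-5 + 1)²)² = (99 + (-4)²)² = (99 + 16)² = 115² = 13225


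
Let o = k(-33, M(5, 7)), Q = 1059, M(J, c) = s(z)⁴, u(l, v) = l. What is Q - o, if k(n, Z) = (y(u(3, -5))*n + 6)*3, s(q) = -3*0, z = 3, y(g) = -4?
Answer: 645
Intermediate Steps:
s(q) = 0
M(J, c) = 0 (M(J, c) = 0⁴ = 0)
k(n, Z) = 18 - 12*n (k(n, Z) = (-4*n + 6)*3 = (6 - 4*n)*3 = 18 - 12*n)
o = 414 (o = 18 - 12*(-33) = 18 + 396 = 414)
Q - o = 1059 - 1*414 = 1059 - 414 = 645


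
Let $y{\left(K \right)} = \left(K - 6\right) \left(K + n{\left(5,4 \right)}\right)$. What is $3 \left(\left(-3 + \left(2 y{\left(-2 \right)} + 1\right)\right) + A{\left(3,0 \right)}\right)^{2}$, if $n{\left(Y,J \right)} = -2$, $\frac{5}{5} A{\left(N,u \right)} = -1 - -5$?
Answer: $13068$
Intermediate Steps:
$A{\left(N,u \right)} = 4$ ($A{\left(N,u \right)} = -1 - -5 = -1 + 5 = 4$)
$y{\left(K \right)} = \left(-6 + K\right) \left(-2 + K\right)$ ($y{\left(K \right)} = \left(K - 6\right) \left(K - 2\right) = \left(K - 6\right) \left(-2 + K\right) = \left(-6 + K\right) \left(-2 + K\right)$)
$3 \left(\left(-3 + \left(2 y{\left(-2 \right)} + 1\right)\right) + A{\left(3,0 \right)}\right)^{2} = 3 \left(\left(-3 + \left(2 \left(12 + \left(-2\right)^{2} - -16\right) + 1\right)\right) + 4\right)^{2} = 3 \left(\left(-3 + \left(2 \left(12 + 4 + 16\right) + 1\right)\right) + 4\right)^{2} = 3 \left(\left(-3 + \left(2 \cdot 32 + 1\right)\right) + 4\right)^{2} = 3 \left(\left(-3 + \left(64 + 1\right)\right) + 4\right)^{2} = 3 \left(\left(-3 + 65\right) + 4\right)^{2} = 3 \left(62 + 4\right)^{2} = 3 \cdot 66^{2} = 3 \cdot 4356 = 13068$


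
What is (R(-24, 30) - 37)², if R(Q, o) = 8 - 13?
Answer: 1764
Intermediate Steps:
R(Q, o) = -5
(R(-24, 30) - 37)² = (-5 - 37)² = (-42)² = 1764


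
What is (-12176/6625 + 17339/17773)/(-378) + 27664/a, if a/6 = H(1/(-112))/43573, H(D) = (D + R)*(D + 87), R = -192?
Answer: -1068233700486575813341/88813967989650750 ≈ -12028.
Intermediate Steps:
H(D) = (-192 + D)*(87 + D) (H(D) = (D - 192)*(D + 87) = (-192 + D)*(87 + D))
a = -628569645/273289856 (a = 6*((-16704 + (1/(-112))² - 105/(-112))/43573) = 6*((-16704 + (-1/112)² - 105*(-1/112))*(1/43573)) = 6*((-16704 + 1/12544 + 15/16)*(1/43573)) = 6*(-209523215/12544*1/43573) = 6*(-209523215/546579712) = -628569645/273289856 ≈ -2.3000)
(-12176/6625 + 17339/17773)/(-378) + 27664/a = (-12176/6625 + 17339/17773)/(-378) + 27664/(-628569645/273289856) = (-12176*1/6625 + 17339*(1/17773))*(-1/378) + 27664*(-273289856/628569645) = (-12176/6625 + 2477/2539)*(-1/378) - 7560290576384/628569645 = -14504739/16820875*(-1/378) - 7560290576384/628569645 = 4834913/2119430250 - 7560290576384/628569645 = -1068233700486575813341/88813967989650750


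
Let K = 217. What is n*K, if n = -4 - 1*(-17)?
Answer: 2821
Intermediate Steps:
n = 13 (n = -4 + 17 = 13)
n*K = 13*217 = 2821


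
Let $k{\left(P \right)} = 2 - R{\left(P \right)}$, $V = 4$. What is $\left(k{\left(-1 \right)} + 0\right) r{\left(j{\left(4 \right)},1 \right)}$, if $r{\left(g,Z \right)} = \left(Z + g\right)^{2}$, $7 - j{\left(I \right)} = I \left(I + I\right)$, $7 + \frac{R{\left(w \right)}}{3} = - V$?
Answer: $20160$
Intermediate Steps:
$R{\left(w \right)} = -33$ ($R{\left(w \right)} = -21 + 3 \left(\left(-1\right) 4\right) = -21 + 3 \left(-4\right) = -21 - 12 = -33$)
$j{\left(I \right)} = 7 - 2 I^{2}$ ($j{\left(I \right)} = 7 - I \left(I + I\right) = 7 - I 2 I = 7 - 2 I^{2}$)
$k{\left(P \right)} = 35$ ($k{\left(P \right)} = 2 - -33 = 2 + 33 = 35$)
$\left(k{\left(-1 \right)} + 0\right) r{\left(j{\left(4 \right)},1 \right)} = \left(35 + 0\right) \left(1 + \left(7 - 2 \cdot 4^{2}\right)\right)^{2} = 35 \left(1 + \left(7 - 32\right)\right)^{2} = 35 \left(1 - 25\right)^{2} = 35 \left(-24\right)^{2} = 35 \cdot 576 = 20160$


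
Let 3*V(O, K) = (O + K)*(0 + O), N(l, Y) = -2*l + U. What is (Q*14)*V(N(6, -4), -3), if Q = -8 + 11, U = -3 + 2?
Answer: 2912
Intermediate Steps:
U = -1
N(l, Y) = -1 - 2*l (N(l, Y) = -2*l - 1 = -1 - 2*l)
Q = 3
V(O, K) = O*(K + O)/3 (V(O, K) = ((O + K)*(0 + O))/3 = ((K + O)*O)/3 = (O*(K + O))/3 = O*(K + O)/3)
(Q*14)*V(N(6, -4), -3) = (3*14)*((-1 - 2*6)*(-3 + (-1 - 2*6))/3) = 42*((-1 - 12)*(-3 + (-1 - 12))/3) = 42*((⅓)*(-13)*(-3 - 13)) = 42*((⅓)*(-13)*(-16)) = 42*(208/3) = 2912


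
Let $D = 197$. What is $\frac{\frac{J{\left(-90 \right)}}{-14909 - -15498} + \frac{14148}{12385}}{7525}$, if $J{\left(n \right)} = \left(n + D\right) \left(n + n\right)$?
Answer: $- \frac{230201928}{54893106625} \approx -0.0041936$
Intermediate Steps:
$J{\left(n \right)} = 2 n \left(197 + n\right)$ ($J{\left(n \right)} = \left(n + 197\right) \left(n + n\right) = \left(197 + n\right) 2 n = 2 n \left(197 + n\right)$)
$\frac{\frac{J{\left(-90 \right)}}{-14909 - -15498} + \frac{14148}{12385}}{7525} = \frac{\frac{2 \left(-90\right) \left(197 - 90\right)}{-14909 - -15498} + \frac{14148}{12385}}{7525} = \left(\frac{2 \left(-90\right) 107}{-14909 + 15498} + 14148 \cdot \frac{1}{12385}\right) \frac{1}{7525} = \left(- \frac{19260}{589} + \frac{14148}{12385}\right) \frac{1}{7525} = \left(- \frac{230201928}{7294765}\right) \frac{1}{7525} = - \frac{230201928}{54893106625}$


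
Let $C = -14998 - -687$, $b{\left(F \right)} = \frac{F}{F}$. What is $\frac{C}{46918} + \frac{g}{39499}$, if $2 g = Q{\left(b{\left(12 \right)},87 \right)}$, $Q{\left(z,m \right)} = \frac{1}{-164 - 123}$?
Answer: $- \frac{81116283851}{265936220767} \approx -0.30502$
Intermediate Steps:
$b{\left(F \right)} = 1$
$Q{\left(z,m \right)} = - \frac{1}{287}$ ($Q{\left(z,m \right)} = \frac{1}{-287} = - \frac{1}{287}$)
$C = -14311$ ($C = -14998 + 687 = -14311$)
$g = - \frac{1}{574}$ ($g = \frac{1}{2} \left(- \frac{1}{287}\right) = - \frac{1}{574} \approx -0.0017422$)
$\frac{C}{46918} + \frac{g}{39499} = - \frac{14311}{46918} - \frac{1}{574 \cdot 39499} = \left(-14311\right) \frac{1}{46918} - \frac{1}{22672426} = - \frac{14311}{46918} - \frac{1}{22672426} = - \frac{81116283851}{265936220767}$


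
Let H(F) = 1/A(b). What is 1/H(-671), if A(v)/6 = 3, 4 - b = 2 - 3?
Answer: 18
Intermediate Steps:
b = 5 (b = 4 - (2 - 3) = 4 - 1*(-1) = 4 + 1 = 5)
A(v) = 18 (A(v) = 6*3 = 18)
H(F) = 1/18
1/H(-671) = 1/(1/18) = 18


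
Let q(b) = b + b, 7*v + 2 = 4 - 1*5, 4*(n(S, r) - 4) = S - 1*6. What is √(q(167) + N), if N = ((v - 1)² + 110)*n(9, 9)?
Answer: √169774/14 ≈ 29.431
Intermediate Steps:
n(S, r) = 5/2 + S/4 (n(S, r) = 4 + (S - 1*6)/4 = 4 + (S - 6)/4 = 4 + (-6 + S)/4 = 4 + (-3/2 + S/4) = 5/2 + S/4)
v = -3/7 (v = -2/7 + (4 - 1*5)/7 = -2/7 + (4 - 5)/7 = -2/7 + (⅐)*(-1) = -2/7 - ⅐ = -3/7 ≈ -0.42857)
N = 52155/98 (N = ((-3/7 - 1)² + 110)*(5/2 + (¼)*9) = ((-10/7)² + 110)*(5/2 + 9/4) = (100/49 + 110)*(19/4) = (5490/49)*(19/4) = 52155/98 ≈ 532.19)
q(b) = 2*b
√(q(167) + N) = √(2*167 + 52155/98) = √(334 + 52155/98) = √(84887/98) = √169774/14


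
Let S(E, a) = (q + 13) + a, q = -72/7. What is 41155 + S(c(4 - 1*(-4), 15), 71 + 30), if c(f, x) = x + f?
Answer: 288811/7 ≈ 41259.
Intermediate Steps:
q = -72/7 (q = -72*⅐ = -72/7 ≈ -10.286)
c(f, x) = f + x
S(E, a) = 19/7 + a (S(E, a) = (-72/7 + 13) + a = 19/7 + a)
41155 + S(c(4 - 1*(-4), 15), 71 + 30) = 41155 + (19/7 + (71 + 30)) = 41155 + (19/7 + 101) = 41155 + 726/7 = 288811/7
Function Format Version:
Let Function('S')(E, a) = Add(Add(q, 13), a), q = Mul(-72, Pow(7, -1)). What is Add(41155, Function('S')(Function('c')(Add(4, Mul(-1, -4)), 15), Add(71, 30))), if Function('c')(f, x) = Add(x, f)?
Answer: Rational(288811, 7) ≈ 41259.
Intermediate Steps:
q = Rational(-72, 7) (q = Mul(-72, Rational(1, 7)) = Rational(-72, 7) ≈ -10.286)
Function('c')(f, x) = Add(f, x)
Function('S')(E, a) = Add(Rational(19, 7), a) (Function('S')(E, a) = Add(Add(Rational(-72, 7), 13), a) = Add(Rational(19, 7), a))
Add(41155, Function('S')(Function('c')(Add(4, Mul(-1, -4)), 15), Add(71, 30))) = Add(41155, Add(Rational(19, 7), Add(71, 30))) = Add(41155, Add(Rational(19, 7), 101)) = Add(41155, Rational(726, 7)) = Rational(288811, 7)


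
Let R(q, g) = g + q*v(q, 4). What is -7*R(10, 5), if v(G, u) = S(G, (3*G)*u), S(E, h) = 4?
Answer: -315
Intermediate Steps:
v(G, u) = 4
R(q, g) = g + 4*q (R(q, g) = g + q*4 = g + 4*q)
-7*R(10, 5) = -7*(5 + 4*10) = -7*(5 + 40) = -7*45 = -315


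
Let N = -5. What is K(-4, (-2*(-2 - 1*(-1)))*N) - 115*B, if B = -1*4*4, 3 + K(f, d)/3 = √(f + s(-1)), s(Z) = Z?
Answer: 1831 + 3*I*√5 ≈ 1831.0 + 6.7082*I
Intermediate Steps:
K(f, d) = -9 + 3*√(-1 + f) (K(f, d) = -9 + 3*√(f - 1) = -9 + 3*√(-1 + f))
B = -16 (B = -4*4 = -16)
K(-4, (-2*(-2 - 1*(-1)))*N) - 115*B = (-9 + 3*√(-1 - 4)) - 115*(-16) = (-9 + 3*√(-5)) + 1840 = (-9 + 3*(I*√5)) + 1840 = (-9 + 3*I*√5) + 1840 = 1831 + 3*I*√5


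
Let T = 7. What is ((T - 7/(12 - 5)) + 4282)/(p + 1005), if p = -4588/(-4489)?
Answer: 19248832/4516033 ≈ 4.2623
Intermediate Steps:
p = 4588/4489 (p = -4588*(-1/4489) = 4588/4489 ≈ 1.0221)
((T - 7/(12 - 5)) + 4282)/(p + 1005) = ((7 - 7/(12 - 5)) + 4282)/(4588/4489 + 1005) = ((7 - 7/7) + 4282)/(4516033/4489) = ((7 - 7*1/7) + 4282)*(4489/4516033) = ((7 - 1) + 4282)*(4489/4516033) = (6 + 4282)*(4489/4516033) = 4288*(4489/4516033) = 19248832/4516033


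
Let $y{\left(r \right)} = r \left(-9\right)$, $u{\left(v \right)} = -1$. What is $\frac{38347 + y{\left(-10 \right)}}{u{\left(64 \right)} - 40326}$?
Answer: $- \frac{5491}{5761} \approx -0.95313$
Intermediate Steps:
$y{\left(r \right)} = - 9 r$
$\frac{38347 + y{\left(-10 \right)}}{u{\left(64 \right)} - 40326} = \frac{38347 - -90}{-1 - 40326} = \frac{38347 + 90}{-40327} = 38437 \left(- \frac{1}{40327}\right) = - \frac{5491}{5761}$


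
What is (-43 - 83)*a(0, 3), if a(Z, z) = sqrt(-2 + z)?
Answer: -126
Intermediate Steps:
(-43 - 83)*a(0, 3) = (-43 - 83)*sqrt(-2 + 3) = -126*sqrt(1) = -126*1 = -126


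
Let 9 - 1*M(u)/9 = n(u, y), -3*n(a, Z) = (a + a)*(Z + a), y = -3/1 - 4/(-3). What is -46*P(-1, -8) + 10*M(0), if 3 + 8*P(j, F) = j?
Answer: 833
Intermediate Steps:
P(j, F) = -3/8 + j/8
y = -5/3 (y = -3*1 - 4*(-⅓) = -3 + 4/3 = -5/3 ≈ -1.6667)
n(a, Z) = -2*a*(Z + a)/3 (n(a, Z) = -(a + a)*(Z + a)/3 = -2*a*(Z + a)/3)
M(u) = 81 + 6*u*(-5/3 + u) (M(u) = 81 - (-6)*u*(-5/3 + u) = 81 + 6*u*(-5/3 + u))
-46*P(-1, -8) + 10*M(0) = -46*(-3/8 + (⅛)*(-1)) + 10*(81 + 2*0*(-5 + 3*0)) = -46*(-3/8 - ⅛) + 10*(81 + 2*0*(-5 + 0)) = -46*(-½) + 10*(81 + 2*0*(-5)) = 23 + 10*(81 + 0) = 23 + 10*81 = 23 + 810 = 833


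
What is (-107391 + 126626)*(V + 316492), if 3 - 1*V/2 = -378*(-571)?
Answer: -2215448830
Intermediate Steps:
V = -431670 (V = 6 - (-756)*(-571) = 6 - 2*215838 = 6 - 431676 = -431670)
(-107391 + 126626)*(V + 316492) = (-107391 + 126626)*(-431670 + 316492) = 19235*(-115178) = -2215448830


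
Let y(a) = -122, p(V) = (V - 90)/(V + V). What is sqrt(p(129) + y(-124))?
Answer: I*sqrt(901194)/86 ≈ 11.039*I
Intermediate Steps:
p(V) = (-90 + V)/(2*V) (p(V) = (-90 + V)/((2*V)) = (-90 + V)*(1/(2*V)) = (-90 + V)/(2*V))
sqrt(p(129) + y(-124)) = sqrt((1/2)*(-90 + 129)/129 - 122) = sqrt((1/2)*(1/129)*39 - 122) = sqrt(13/86 - 122) = sqrt(-10479/86) = I*sqrt(901194)/86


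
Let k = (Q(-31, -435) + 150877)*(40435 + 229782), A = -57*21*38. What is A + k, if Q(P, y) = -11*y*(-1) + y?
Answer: 39358952083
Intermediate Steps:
Q(P, y) = 12*y (Q(P, y) = -(-11)*y + y = 11*y + y = 12*y)
A = -45486 (A = -1197*38 = -45486)
k = 39358997569 (k = (12*(-435) + 150877)*(40435 + 229782) = (-5220 + 150877)*270217 = 145657*270217 = 39358997569)
A + k = -45486 + 39358997569 = 39358952083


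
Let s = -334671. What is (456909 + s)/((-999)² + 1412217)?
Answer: 6791/133901 ≈ 0.050717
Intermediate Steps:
(456909 + s)/((-999)² + 1412217) = (456909 - 334671)/((-999)² + 1412217) = 122238/(998001 + 1412217) = 122238/2410218 = 122238*(1/2410218) = 6791/133901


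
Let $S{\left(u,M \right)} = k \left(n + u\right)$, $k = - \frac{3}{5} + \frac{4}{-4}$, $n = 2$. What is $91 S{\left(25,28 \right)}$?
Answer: $- \frac{19656}{5} \approx -3931.2$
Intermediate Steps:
$k = - \frac{8}{5}$ ($k = \left(-3\right) \frac{1}{5} + 4 \left(- \frac{1}{4}\right) = - \frac{3}{5} - 1 = - \frac{8}{5} \approx -1.6$)
$S{\left(u,M \right)} = - \frac{16}{5} - \frac{8 u}{5}$ ($S{\left(u,M \right)} = - \frac{8 \left(2 + u\right)}{5} = - \frac{16}{5} - \frac{8 u}{5}$)
$91 S{\left(25,28 \right)} = 91 \left(- \frac{16}{5} - 40\right) = 91 \left(- \frac{216}{5}\right) = - \frac{19656}{5}$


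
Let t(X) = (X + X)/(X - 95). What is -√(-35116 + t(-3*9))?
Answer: -I*√130664989/61 ≈ -187.39*I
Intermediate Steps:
t(X) = 2*X/(-95 + X) (t(X) = (2*X)/(-95 + X) = 2*X/(-95 + X))
-√(-35116 + t(-3*9)) = -√(-35116 + 2*(-3*9)/(-95 - 3*9)) = -√(-35116 + 2*(-27)/(-95 - 27)) = -√(-35116 + 2*(-27)/(-122)) = -√(-35116 + 2*(-27)*(-1/122)) = -√(-35116 + 27/61) = -√(-2142049/61) = -I*√130664989/61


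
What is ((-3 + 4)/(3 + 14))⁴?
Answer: 1/83521 ≈ 1.1973e-5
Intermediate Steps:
((-3 + 4)/(3 + 14))⁴ = (1/17)⁴ = 1/83521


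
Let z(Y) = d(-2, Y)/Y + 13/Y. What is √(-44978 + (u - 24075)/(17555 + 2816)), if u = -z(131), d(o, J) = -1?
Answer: I*√320316153218078615/2668601 ≈ 212.08*I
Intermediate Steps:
z(Y) = 12/Y (z(Y) = -1/Y + 13/Y = 12/Y)
u = -12/131 ≈ -0.091603
√(-44978 + (u - 24075)/(17555 + 2816)) = √(-44978 + (-12/131 - 24075)/(17555 + 2816)) = √(-44978 - 3153837/131/20371) = √(-44978 - 3153837/131*1/20371) = √(-44978 - 3153837/2668601) = √(-120031489615/2668601) = I*√320316153218078615/2668601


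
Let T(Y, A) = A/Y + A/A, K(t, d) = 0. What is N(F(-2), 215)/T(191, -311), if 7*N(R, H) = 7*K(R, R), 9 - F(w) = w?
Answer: 0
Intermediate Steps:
T(Y, A) = 1 + A/Y (T(Y, A) = A/Y + 1 = 1 + A/Y)
F(w) = 9 - w
N(R, H) = 0 (N(R, H) = (7*0)/7 = (1/7)*0 = 0)
N(F(-2), 215)/T(191, -311) = 0/(((-311 + 191)/191)) = 0/(((1/191)*(-120))) = 0/(-120/191) = 0*(-191/120) = 0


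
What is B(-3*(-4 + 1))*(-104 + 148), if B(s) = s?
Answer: 396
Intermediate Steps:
B(-3*(-4 + 1))*(-104 + 148) = (-3*(-4 + 1))*(-104 + 148) = -3*(-3)*44 = 9*44 = 396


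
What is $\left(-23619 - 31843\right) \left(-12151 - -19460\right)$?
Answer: $-405371758$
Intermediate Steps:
$\left(-23619 - 31843\right) \left(-12151 - -19460\right) = - 55462 \left(-12151 + \left(-536 + 19996\right)\right) = - 55462 \left(-12151 + 19460\right) = \left(-55462\right) 7309 = -405371758$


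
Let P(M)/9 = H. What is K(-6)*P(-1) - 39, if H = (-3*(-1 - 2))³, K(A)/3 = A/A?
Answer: 19644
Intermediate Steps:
K(A) = 3 (K(A) = 3*(A/A) = 3*1 = 3)
H = 729 (H = (-3*(-3))³ = 9³ = 729)
P(M) = 6561 (P(M) = 9*729 = 6561)
K(-6)*P(-1) - 39 = 3*6561 - 39 = 19683 - 39 = 19644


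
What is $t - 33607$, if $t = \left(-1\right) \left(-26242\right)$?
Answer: $-7365$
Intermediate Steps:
$t = 26242$
$t - 33607 = 26242 - 33607 = -7365$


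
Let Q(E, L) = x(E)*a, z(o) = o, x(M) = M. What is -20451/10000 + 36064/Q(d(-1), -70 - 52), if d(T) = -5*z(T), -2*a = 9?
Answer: -144440059/90000 ≈ -1604.9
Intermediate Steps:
a = -9/2 (a = -1/2*9 = -9/2 ≈ -4.5000)
d(T) = -5*T
Q(E, L) = -9*E/2 (Q(E, L) = E*(-9/2) = -9*E/2)
-20451/10000 + 36064/Q(d(-1), -70 - 52) = -20451/10000 + 36064/((-(-45)*(-1)/2)) = -20451*1/10000 + 36064/((-9/2*5)) = -20451/10000 + 36064/(-45/2) = -20451/10000 + 36064*(-2/45) = -20451/10000 - 72128/45 = -144440059/90000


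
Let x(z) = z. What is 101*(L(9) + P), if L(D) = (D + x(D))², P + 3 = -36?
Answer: 28785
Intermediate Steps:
P = -39 (P = -3 - 36 = -39)
L(D) = 4*D² (L(D) = (D + D)² = (2*D)² = 4*D²)
101*(L(9) + P) = 101*(4*9² - 39) = 101*(4*81 - 39) = 101*(324 - 39) = 101*285 = 28785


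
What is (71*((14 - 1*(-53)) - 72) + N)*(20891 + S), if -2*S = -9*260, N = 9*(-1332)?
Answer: -272298923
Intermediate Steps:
N = -11988
S = 1170 (S = -(-9)*260/2 = -½*(-2340) = 1170)
(71*((14 - 1*(-53)) - 72) + N)*(20891 + S) = (71*((14 - 1*(-53)) - 72) - 11988)*(20891 + 1170) = (71*((14 + 53) - 72) - 11988)*22061 = (71*(67 - 72) - 11988)*22061 = (71*(-5) - 11988)*22061 = (-355 - 11988)*22061 = -12343*22061 = -272298923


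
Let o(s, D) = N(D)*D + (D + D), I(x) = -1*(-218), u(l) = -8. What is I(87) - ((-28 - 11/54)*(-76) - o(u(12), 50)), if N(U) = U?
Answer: 18212/27 ≈ 674.52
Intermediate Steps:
I(x) = 218
o(s, D) = D² + 2*D (o(s, D) = D*D + (D + D) = D² + 2*D)
I(87) - ((-28 - 11/54)*(-76) - o(u(12), 50)) = 218 - ((-28 - 11/54)*(-76) - 50*(2 + 50)) = 218 - ((-28 - 11*1/54)*(-76) - 50*52) = 218 - ((-28 - 11/54)*(-76) - 1*2600) = 218 - (-1523/54*(-76) - 2600) = 218 - (57874/27 - 2600) = 218 - 1*(-12326/27) = 218 + 12326/27 = 18212/27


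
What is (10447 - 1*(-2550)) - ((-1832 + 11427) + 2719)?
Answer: 683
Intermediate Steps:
(10447 - 1*(-2550)) - ((-1832 + 11427) + 2719) = (10447 + 2550) - (9595 + 2719) = 12997 - 1*12314 = 12997 - 12314 = 683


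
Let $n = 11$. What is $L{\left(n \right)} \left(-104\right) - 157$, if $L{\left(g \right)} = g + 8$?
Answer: $-2133$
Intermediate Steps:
$L{\left(g \right)} = 8 + g$
$L{\left(n \right)} \left(-104\right) - 157 = \left(8 + 11\right) \left(-104\right) - 157 = 19 \left(-104\right) - 157 = -1976 - 157 = -2133$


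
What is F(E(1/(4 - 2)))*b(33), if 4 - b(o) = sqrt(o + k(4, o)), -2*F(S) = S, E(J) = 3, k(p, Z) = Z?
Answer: -6 + 3*sqrt(66)/2 ≈ 6.1861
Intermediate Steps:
F(S) = -S/2
b(o) = 4 - sqrt(2)*sqrt(o) (b(o) = 4 - sqrt(o + o) = 4 - sqrt(2*o) = 4 - sqrt(2)*sqrt(o))
F(E(1/(4 - 2)))*b(33) = (-1/2*3)*(4 - sqrt(2)*sqrt(33)) = -3*(4 - sqrt(66))/2 = -6 + 3*sqrt(66)/2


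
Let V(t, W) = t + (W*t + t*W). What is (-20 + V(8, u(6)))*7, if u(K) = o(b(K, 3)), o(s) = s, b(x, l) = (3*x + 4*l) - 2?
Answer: 3052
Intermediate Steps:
b(x, l) = -2 + 3*x + 4*l
u(K) = 10 + 3*K (u(K) = -2 + 3*K + 4*3 = -2 + 3*K + 12 = 10 + 3*K)
V(t, W) = t + 2*W*t (V(t, W) = t + (W*t + W*t) = t + 2*W*t)
(-20 + V(8, u(6)))*7 = (-20 + 8*(1 + 2*(10 + 3*6)))*7 = (-20 + 8*(1 + 2*(10 + 18)))*7 = (-20 + 8*(1 + 2*28))*7 = (-20 + 8*(1 + 56))*7 = (-20 + 8*57)*7 = (-20 + 456)*7 = 436*7 = 3052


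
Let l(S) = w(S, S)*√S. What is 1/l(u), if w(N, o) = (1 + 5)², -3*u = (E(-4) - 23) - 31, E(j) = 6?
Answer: 1/144 ≈ 0.0069444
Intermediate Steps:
u = 16 (u = -((6 - 23) - 31)/3 = -(-17 - 31)/3 = -⅓*(-48) = 16)
w(N, o) = 36 (w(N, o) = 6² = 36)
l(S) = 36*√S
1/l(u) = 1/(36*√16) = 1/(36*4) = 1/144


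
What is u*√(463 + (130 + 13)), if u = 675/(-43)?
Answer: -675*√606/43 ≈ -386.43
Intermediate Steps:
u = -675/43 (u = 675*(-1/43) = -675/43 ≈ -15.698)
u*√(463 + (130 + 13)) = -675*√(463 + (130 + 13))/43 = -675*√(463 + 143)/43 = -675*√606/43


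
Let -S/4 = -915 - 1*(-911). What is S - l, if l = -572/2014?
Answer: 16398/1007 ≈ 16.284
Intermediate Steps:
S = 16 (S = -4*(-915 - 1*(-911)) = -4*(-915 + 911) = -4*(-4) = 16)
l = -286/1007 (l = -572*1/2014 = -286/1007 ≈ -0.28401)
S - l = 16 - 1*(-286/1007) = 16 + 286/1007 = 16398/1007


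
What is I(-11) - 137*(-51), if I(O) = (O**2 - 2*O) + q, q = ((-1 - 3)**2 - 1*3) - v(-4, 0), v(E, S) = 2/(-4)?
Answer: 14287/2 ≈ 7143.5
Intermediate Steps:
v(E, S) = -1/2 (v(E, S) = 2*(-1/4) = -1/2)
q = 27/2 (q = ((-1 - 3)**2 - 1*3) - 1*(-1/2) = ((-4)**2 - 3) + 1/2 = (16 - 3) + 1/2 = 13 + 1/2 = 27/2 ≈ 13.500)
I(O) = 27/2 + O**2 - 2*O (I(O) = (O**2 - 2*O) + 27/2 = 27/2 + O**2 - 2*O)
I(-11) - 137*(-51) = (27/2 + (-11)**2 - 2*(-11)) - 137*(-51) = (27/2 + 121 + 22) + 6987 = 313/2 + 6987 = 14287/2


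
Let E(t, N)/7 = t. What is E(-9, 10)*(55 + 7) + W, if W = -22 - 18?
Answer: -3946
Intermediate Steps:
W = -40
E(t, N) = 7*t
E(-9, 10)*(55 + 7) + W = (7*(-9))*(55 + 7) - 40 = -63*62 - 40 = -3906 - 40 = -3946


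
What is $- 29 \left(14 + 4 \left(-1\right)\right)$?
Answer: $-290$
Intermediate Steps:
$- 29 \left(14 + 4 \left(-1\right)\right) = - 29 \left(14 - 4\right) = \left(-29\right) 10 = -290$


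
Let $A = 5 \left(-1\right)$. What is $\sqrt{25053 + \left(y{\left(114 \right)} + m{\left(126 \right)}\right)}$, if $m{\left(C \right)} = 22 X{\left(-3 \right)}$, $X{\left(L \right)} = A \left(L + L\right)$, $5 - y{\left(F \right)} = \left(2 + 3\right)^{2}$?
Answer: $\sqrt{25693} \approx 160.29$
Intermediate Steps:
$y{\left(F \right)} = -20$ ($y{\left(F \right)} = 5 - \left(2 + 3\right)^{2} = 5 - 5^{2} = 5 - 25 = -20$)
$A = -5$
$X{\left(L \right)} = - 10 L$ ($X{\left(L \right)} = - 5 \left(L + L\right) = - 5 \cdot 2 L = - 10 L$)
$m{\left(C \right)} = 660$ ($m{\left(C \right)} = 22 \left(\left(-10\right) \left(-3\right)\right) = 22 \cdot 30 = 660$)
$\sqrt{25053 + \left(y{\left(114 \right)} + m{\left(126 \right)}\right)} = \sqrt{25053 + \left(-20 + 660\right)} = \sqrt{25053 + 640} = \sqrt{25693}$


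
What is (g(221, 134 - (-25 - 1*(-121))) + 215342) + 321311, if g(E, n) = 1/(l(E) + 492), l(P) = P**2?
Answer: 26474702450/49333 ≈ 5.3665e+5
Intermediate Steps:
g(E, n) = 1/(492 + E**2) (g(E, n) = 1/(E**2 + 492) = 1/(492 + E**2))
(g(221, 134 - (-25 - 1*(-121))) + 215342) + 321311 = (1/(492 + 221**2) + 215342) + 321311 = (1/(492 + 48841) + 215342) + 321311 = (1/49333 + 215342) + 321311 = 10623466887/49333 + 321311 = 26474702450/49333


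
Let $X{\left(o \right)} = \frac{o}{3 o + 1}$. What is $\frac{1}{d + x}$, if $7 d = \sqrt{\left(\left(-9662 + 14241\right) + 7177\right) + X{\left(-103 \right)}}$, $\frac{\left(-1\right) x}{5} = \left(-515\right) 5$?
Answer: $\frac{194309500}{2501731191549} - \frac{14 \sqrt{278813227}}{2501731191549} \approx 7.7577 \cdot 10^{-5}$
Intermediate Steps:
$X{\left(o \right)} = \frac{o}{1 + 3 o}$
$x = 12875$ ($x = - 5 \left(\left(-515\right) 5\right) = \left(-5\right) \left(-2575\right) = 12875$)
$d = \frac{\sqrt{278813227}}{1078}$ ($d = \frac{\sqrt{\left(\left(-9662 + 14241\right) + 7177\right) - \frac{103}{1 + 3 \left(-103\right)}}}{7} = \frac{\sqrt{\left(4579 + 7177\right) - \frac{103}{1 - 309}}}{7} = \frac{\sqrt{11756 - \frac{103}{-308}}}{7} = \frac{\sqrt{11756 - - \frac{103}{308}}}{7} = \frac{\sqrt{11756 + \frac{103}{308}}}{7} = \frac{\sqrt{\frac{3620951}{308}}}{7} = \frac{\frac{1}{154} \sqrt{278813227}}{7} = \frac{\sqrt{278813227}}{1078} \approx 15.49$)
$\frac{1}{d + x} = \frac{1}{\frac{\sqrt{278813227}}{1078} + 12875} = \frac{1}{12875 + \frac{\sqrt{278813227}}{1078}}$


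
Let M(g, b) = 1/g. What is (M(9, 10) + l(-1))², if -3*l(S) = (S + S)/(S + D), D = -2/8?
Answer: 361/2025 ≈ 0.17827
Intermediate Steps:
D = -¼ (D = -2*⅛ = -¼ ≈ -0.25000)
l(S) = -2*S/(3*(-¼ + S)) (l(S) = -(S + S)/(3*(S - ¼)) = -2*S/(3*(-¼ + S)))
(M(9, 10) + l(-1))² = (1/9 - 8*(-1)/(-3 + 12*(-1)))² = (⅑ - 8*(-1)/(-3 - 12))² = (⅑ - 8*(-1)/(-15))² = (⅑ - 8*(-1)*(-1/15))² = (⅑ - 8/15)² = (-19/45)² = 361/2025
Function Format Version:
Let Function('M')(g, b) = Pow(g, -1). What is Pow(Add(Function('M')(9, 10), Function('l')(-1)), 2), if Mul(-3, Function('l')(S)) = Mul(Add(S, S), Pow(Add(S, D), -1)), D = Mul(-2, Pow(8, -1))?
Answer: Rational(361, 2025) ≈ 0.17827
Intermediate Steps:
D = Rational(-1, 4) (D = Mul(-2, Rational(1, 8)) = Rational(-1, 4) ≈ -0.25000)
Function('l')(S) = Mul(Rational(-2, 3), S, Pow(Add(Rational(-1, 4), S), -1)) (Function('l')(S) = Mul(Rational(-1, 3), Mul(Add(S, S), Pow(Add(S, Rational(-1, 4)), -1))) = Mul(Rational(-1, 3), Mul(Mul(2, S), Pow(Add(Rational(-1, 4), S), -1))) = Mul(Rational(-1, 3), Mul(2, S, Pow(Add(Rational(-1, 4), S), -1))) = Mul(Rational(-2, 3), S, Pow(Add(Rational(-1, 4), S), -1)))
Pow(Add(Function('M')(9, 10), Function('l')(-1)), 2) = Pow(Add(Pow(9, -1), Mul(-8, -1, Pow(Add(-3, Mul(12, -1)), -1))), 2) = Pow(Add(Rational(1, 9), Mul(-8, -1, Pow(Add(-3, -12), -1))), 2) = Pow(Add(Rational(1, 9), Mul(-8, -1, Pow(-15, -1))), 2) = Pow(Add(Rational(1, 9), Mul(-8, -1, Rational(-1, 15))), 2) = Pow(Add(Rational(1, 9), Rational(-8, 15)), 2) = Pow(Rational(-19, 45), 2) = Rational(361, 2025)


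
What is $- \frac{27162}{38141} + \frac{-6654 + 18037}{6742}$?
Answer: $\frac{251032799}{257146622} \approx 0.97622$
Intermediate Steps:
$- \frac{27162}{38141} + \frac{-6654 + 18037}{6742} = \left(-27162\right) \frac{1}{38141} + 11383 \cdot \frac{1}{6742} = - \frac{27162}{38141} + \frac{11383}{6742} = \frac{251032799}{257146622}$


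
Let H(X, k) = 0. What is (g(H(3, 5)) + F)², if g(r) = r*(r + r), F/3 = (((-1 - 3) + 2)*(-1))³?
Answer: 576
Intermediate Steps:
F = 24 (F = 3*(((-1 - 3) + 2)*(-1))³ = 3*((-4 + 2)*(-1))³ = 3*(-2*(-1))³ = 3*2³ = 3*8 = 24)
g(r) = 2*r² (g(r) = r*(2*r) = 2*r²)
(g(H(3, 5)) + F)² = (2*0² + 24)² = (2*0 + 24)² = (0 + 24)² = 24² = 576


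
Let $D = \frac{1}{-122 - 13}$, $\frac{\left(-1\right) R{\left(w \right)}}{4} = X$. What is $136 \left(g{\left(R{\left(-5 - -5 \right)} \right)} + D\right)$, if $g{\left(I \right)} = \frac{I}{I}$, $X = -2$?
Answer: $\frac{18224}{135} \approx 134.99$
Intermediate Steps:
$R{\left(w \right)} = 8$ ($R{\left(w \right)} = \left(-4\right) \left(-2\right) = 8$)
$g{\left(I \right)} = 1$
$D = - \frac{1}{135}$ ($D = \frac{1}{-135} = - \frac{1}{135} \approx -0.0074074$)
$136 \left(g{\left(R{\left(-5 - -5 \right)} \right)} + D\right) = 136 \left(1 - \frac{1}{135}\right) = 136 \cdot \frac{134}{135} = \frac{18224}{135}$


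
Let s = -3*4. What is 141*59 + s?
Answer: 8307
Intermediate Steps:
s = -12
141*59 + s = 141*59 - 12 = 8319 - 12 = 8307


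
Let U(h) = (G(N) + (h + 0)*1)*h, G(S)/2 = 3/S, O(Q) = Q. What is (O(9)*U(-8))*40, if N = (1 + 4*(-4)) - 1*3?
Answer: 24000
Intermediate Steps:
N = -18 (N = (1 - 16) - 3 = -15 - 3 = -18)
G(S) = 6/S (G(S) = 2*(3/S) = 6/S)
U(h) = h*(-1/3 + h) (U(h) = (6/(-18) + (h + 0)*1)*h = (6*(-1/18) + h*1)*h = (-1/3 + h)*h = h*(-1/3 + h))
(O(9)*U(-8))*40 = (9*(-8*(-1/3 - 8)))*40 = (9*(-8*(-25/3)))*40 = (9*(200/3))*40 = 600*40 = 24000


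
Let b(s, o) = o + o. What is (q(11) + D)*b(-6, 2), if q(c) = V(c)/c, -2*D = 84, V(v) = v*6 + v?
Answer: -140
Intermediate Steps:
V(v) = 7*v (V(v) = 6*v + v = 7*v)
D = -42 (D = -1/2*84 = -42)
b(s, o) = 2*o
q(c) = 7 (q(c) = (7*c)/c = 7)
(q(11) + D)*b(-6, 2) = (7 - 42)*(2*2) = -35*4 = -140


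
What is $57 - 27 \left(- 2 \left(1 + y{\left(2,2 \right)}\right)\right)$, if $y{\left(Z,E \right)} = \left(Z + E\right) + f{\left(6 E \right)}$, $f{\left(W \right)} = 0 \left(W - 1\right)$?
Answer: $327$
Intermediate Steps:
$f{\left(W \right)} = 0$ ($f{\left(W \right)} = 0 \left(-1 + W\right) = 0$)
$y{\left(Z,E \right)} = E + Z$ ($y{\left(Z,E \right)} = \left(Z + E\right) + 0 = \left(E + Z\right) + 0 = E + Z$)
$57 - 27 \left(- 2 \left(1 + y{\left(2,2 \right)}\right)\right) = 57 - 27 \left(- 2 \left(1 + \left(2 + 2\right)\right)\right) = 57 - 27 \left(- 2 \left(1 + 4\right)\right) = 57 - 27 \left(\left(-2\right) 5\right) = 57 - -270 = 57 + 270 = 327$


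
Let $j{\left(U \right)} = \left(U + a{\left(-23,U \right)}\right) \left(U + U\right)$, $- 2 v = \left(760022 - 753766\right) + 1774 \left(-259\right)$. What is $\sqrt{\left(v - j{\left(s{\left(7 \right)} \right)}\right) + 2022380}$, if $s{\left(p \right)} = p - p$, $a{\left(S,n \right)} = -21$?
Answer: $\sqrt{2248985} \approx 1499.7$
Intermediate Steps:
$s{\left(p \right)} = 0$
$v = 226605$ ($v = - \frac{\left(760022 - 753766\right) + 1774 \left(-259\right)}{2} = - \frac{6256 - 459466}{2} = \left(- \frac{1}{2}\right) \left(-453210\right) = 226605$)
$j{\left(U \right)} = 2 U \left(-21 + U\right)$ ($j{\left(U \right)} = \left(U - 21\right) \left(U + U\right) = \left(-21 + U\right) 2 U = 2 U \left(-21 + U\right)$)
$\sqrt{\left(v - j{\left(s{\left(7 \right)} \right)}\right) + 2022380} = \sqrt{\left(226605 - 2 \cdot 0 \left(-21 + 0\right)\right) + 2022380} = \sqrt{\left(226605 - 2 \cdot 0 \left(-21\right)\right) + 2022380} = \sqrt{\left(226605 - 0\right) + 2022380} = \sqrt{\left(226605 + 0\right) + 2022380} = \sqrt{226605 + 2022380} = \sqrt{2248985}$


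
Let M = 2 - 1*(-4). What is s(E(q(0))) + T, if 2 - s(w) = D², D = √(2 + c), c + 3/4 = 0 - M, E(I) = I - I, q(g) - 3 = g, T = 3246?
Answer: 13011/4 ≈ 3252.8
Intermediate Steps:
q(g) = 3 + g
E(I) = 0
M = 6 (M = 2 + 4 = 6)
c = -27/4 (c = -¾ + (0 - 1*6) = -¾ + (0 - 6) = -¾ - 6 = -27/4 ≈ -6.7500)
D = I*√19/2 (D = √(2 - 27/4) = √(-19/4) = I*√19/2 ≈ 2.1795*I)
s(w) = 27/4 (s(w) = 2 - (I*√19/2)² = 2 - 1*(-19/4) = 2 + 19/4 = 27/4)
s(E(q(0))) + T = 27/4 + 3246 = 13011/4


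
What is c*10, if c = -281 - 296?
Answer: -5770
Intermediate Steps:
c = -577
c*10 = -577*10 = -5770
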